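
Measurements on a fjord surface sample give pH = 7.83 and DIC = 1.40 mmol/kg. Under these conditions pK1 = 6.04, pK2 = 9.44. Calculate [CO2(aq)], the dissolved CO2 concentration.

α₀ = 1 / (1 + K1/[H⁺] + K1K2/[H⁺]²) = 1 / (1 + 10^+1.79 + 10^+0.18)
   = 1 / (1 + 61.660 + 1.5136) = 1/64.173 = 0.01558
[CO2*] = α₀ × DIC = 0.01558 × 1.40 = 0.0218 mmol/kg

[CO2*] = 0.0218 mmol/kg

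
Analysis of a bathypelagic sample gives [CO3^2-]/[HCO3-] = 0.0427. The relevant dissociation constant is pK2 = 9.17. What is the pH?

pH = 7.80

From K2 = [H⁺][CO3^2-]/[HCO3-]:  pH = pK2 + log₁₀([CO3^2-]/[HCO3-])
log₁₀(0.0427) = -1.370
pH = 9.17 + (-1.370) = 7.80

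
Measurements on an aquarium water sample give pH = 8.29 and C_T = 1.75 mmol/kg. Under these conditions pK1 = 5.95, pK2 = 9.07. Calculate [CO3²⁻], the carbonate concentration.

α₂ = 1 / (1 + [H⁺]/K2 + [H⁺]²/(K1K2)) = 1 / (1 + 10^+0.78 + 10^-1.56)
   = 1 / (1 + 6.0256 + 0.027542) = 1/7.0531 = 0.1418
[CO3²⁻] = α₂ × DIC = 0.1418 × 1.75 = 0.248 mmol/kg

[CO3²⁻] = 0.248 mmol/kg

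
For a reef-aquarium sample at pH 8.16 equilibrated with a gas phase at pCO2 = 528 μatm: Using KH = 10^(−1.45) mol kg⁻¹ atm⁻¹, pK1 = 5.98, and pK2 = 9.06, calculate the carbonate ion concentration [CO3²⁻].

[CO3²⁻] = 0.357 mmol/kg

[CO2*] = KH · pCO2 = 10^(−1.45) × 528×10^-6 = 1.873×10^-5 mol/kg
α₀ = 1/(1 + K1/[H⁺] + K1K2/[H⁺]²) = 1/(1 + 10^+2.18 + 10^+1.28) = 0.005834
DIC = [CO2*]/α₀ = 1.873×10^-5 / 0.005834 = 3.211 mmol/kg
[CO3²⁻] = α₂·DIC; α₂ = 0.1112, so [CO3²⁻] = 0.1112 × 3.211 = 0.357 mmol/kg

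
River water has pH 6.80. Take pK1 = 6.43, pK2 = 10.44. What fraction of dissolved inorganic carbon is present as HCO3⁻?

α₁ = 0.701

α₁ = 1 / (1 + [H⁺]/K1 + K2/[H⁺]) = 1 / (1 + 10^-0.37 + 10^-3.64)
   = 1 / (1 + 0.42658 + 0.00022909) = 1/1.4268 = 0.7009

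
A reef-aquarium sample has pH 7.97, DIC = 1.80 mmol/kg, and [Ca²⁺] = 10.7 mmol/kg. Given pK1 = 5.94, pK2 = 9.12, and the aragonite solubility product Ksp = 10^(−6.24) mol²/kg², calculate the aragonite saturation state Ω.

Ω = 2.19

α₂ = 1 / (1 + [H⁺]/K2 + [H⁺]²/(K1K2)) = 1 / (1 + 10^+1.15 + 10^-0.88)
   = 1 / (1 + 14.125 + 0.13183) = 1/15.257 = 0.06554
[CO3²⁻] = α₂ × DIC = 0.06554 × 1.80 = 0.1180 mmol/kg
Ksp = 10^(−6.24) = 5.754×10^-7
Ω = [Ca²⁺][CO3²⁻]/Ksp = (10.7×10^-3)(1.180×10^-4) / 5.754×10^-7 = 2.19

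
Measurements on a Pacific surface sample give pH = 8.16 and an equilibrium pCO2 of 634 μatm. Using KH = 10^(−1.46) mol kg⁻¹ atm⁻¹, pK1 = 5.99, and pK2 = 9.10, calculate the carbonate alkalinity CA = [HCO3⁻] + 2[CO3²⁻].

CA = 4.00 mmol/kg

[CO2*] = KH · pCO2 = 10^(−1.46) × 634×10^-6 = 2.198×10^-5 mol/kg
α₀ = 1/(1 + K1/[H⁺] + K1K2/[H⁺]²) = 1/(1 + 10^+2.17 + 10^+1.23) = 0.006028
DIC = [CO2*]/α₀ = 2.198×10^-5 / 0.006028 = 3.647 mmol/kg
CA = (α₁ + 2α₂)·DIC = (0.8916 + 2×0.1024) × 3.647 = 4.00 mmol/kg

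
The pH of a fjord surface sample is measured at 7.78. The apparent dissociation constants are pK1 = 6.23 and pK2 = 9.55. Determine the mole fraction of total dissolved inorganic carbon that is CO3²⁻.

α₂ = 1 / (1 + [H⁺]/K2 + [H⁺]²/(K1K2)) = 1 / (1 + 10^+1.77 + 10^+0.22)
   = 1 / (1 + 58.884 + 1.6596) = 1/61.544 = 0.01625

α₂ = 0.0162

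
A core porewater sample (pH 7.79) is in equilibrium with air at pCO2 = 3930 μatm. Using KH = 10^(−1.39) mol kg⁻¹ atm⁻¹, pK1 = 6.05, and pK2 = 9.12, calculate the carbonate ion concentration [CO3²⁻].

[CO3²⁻] = 0.412 mmol/kg

[CO2*] = KH · pCO2 = 10^(−1.39) × 3930×10^-6 = 1.601×10^-4 mol/kg
α₀ = 1/(1 + K1/[H⁺] + K1K2/[H⁺]²) = 1/(1 + 10^+1.74 + 10^+0.41) = 0.01709
DIC = [CO2*]/α₀ = 1.601×10^-4 / 0.01709 = 9.370 mmol/kg
[CO3²⁻] = α₂·DIC; α₂ = 0.04392, so [CO3²⁻] = 0.04392 × 9.370 = 0.412 mmol/kg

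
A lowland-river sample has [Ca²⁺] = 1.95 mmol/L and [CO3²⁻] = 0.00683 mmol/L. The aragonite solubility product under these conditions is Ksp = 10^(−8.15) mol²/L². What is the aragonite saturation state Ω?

Ksp = 10^(−8.15) = 7.079×10^-9
Ω = [Ca²⁺][CO3²⁻]/Ksp = (1.95×10^-3)(0.00683×10^-3) / 7.079×10^-9 = 1.88

Ω = 1.88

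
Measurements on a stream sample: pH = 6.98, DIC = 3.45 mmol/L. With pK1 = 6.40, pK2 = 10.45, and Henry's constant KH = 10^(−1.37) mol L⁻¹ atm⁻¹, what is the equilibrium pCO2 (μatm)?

α₀ = 1 / (1 + K1/[H⁺] + K1K2/[H⁺]²) = 1 / (1 + 10^+0.58 + 10^-2.89)
   = 1 / (1 + 3.8019 + 0.0012882) = 1/4.8032 = 0.2082
[CO2*] = α₀ × DIC = 0.2082 × 3.45 = 0.7183 mmol/L
pCO2 = [CO2*]/KH = 7.183×10^-4 / 4.266×10^-2 = 1.68×10^4 μatm

pCO2 = 1.68×10^4 μatm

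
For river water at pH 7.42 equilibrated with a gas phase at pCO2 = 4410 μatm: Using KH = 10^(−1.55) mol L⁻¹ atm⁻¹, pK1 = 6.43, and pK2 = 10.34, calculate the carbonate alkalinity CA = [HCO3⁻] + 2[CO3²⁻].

CA = 1.22 mmol/L

[CO2*] = KH · pCO2 = 10^(−1.55) × 4410×10^-6 = 1.243×10^-4 mol/L
α₀ = 1/(1 + K1/[H⁺] + K1K2/[H⁺]²) = 1/(1 + 10^+0.99 + 10^-1.93) = 0.09273
DIC = [CO2*]/α₀ = 1.243×10^-4 / 0.09273 = 1.340 mmol/L
CA = (α₁ + 2α₂)·DIC = (0.9062 + 2×0.001089) × 1.340 = 1.22 mmol/L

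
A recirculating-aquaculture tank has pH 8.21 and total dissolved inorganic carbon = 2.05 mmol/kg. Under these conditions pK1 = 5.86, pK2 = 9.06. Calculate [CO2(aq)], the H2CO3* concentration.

α₀ = 1 / (1 + K1/[H⁺] + K1K2/[H⁺]²) = 1 / (1 + 10^+2.35 + 10^+1.50)
   = 1 / (1 + 223.87 + 31.623) = 1/256.49 = 0.003899
[CO2*] = α₀ × DIC = 0.003899 × 2.05 = 0.00799 mmol/kg = 7.99 μmol/kg

[CO2*] = 7.99 μmol/kg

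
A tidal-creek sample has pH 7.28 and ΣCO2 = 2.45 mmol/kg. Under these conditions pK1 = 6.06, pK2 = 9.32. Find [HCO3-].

α₁ = 1 / (1 + [H⁺]/K1 + K2/[H⁺]) = 1 / (1 + 10^-1.22 + 10^-2.04)
   = 1 / (1 + 0.060256 + 0.0091201) = 1/1.0694 = 0.9351
[HCO3⁻] = α₁ × DIC = 0.9351 × 2.45 = 2.29 mmol/kg

[HCO3⁻] = 2.29 mmol/kg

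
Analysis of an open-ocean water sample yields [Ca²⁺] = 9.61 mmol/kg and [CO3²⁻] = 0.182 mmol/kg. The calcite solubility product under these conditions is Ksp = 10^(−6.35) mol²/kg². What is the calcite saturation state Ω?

Ω = 3.92

Ksp = 10^(−6.35) = 4.467×10^-7
Ω = [Ca²⁺][CO3²⁻]/Ksp = (9.61×10^-3)(0.182×10^-3) / 4.467×10^-7 = 3.92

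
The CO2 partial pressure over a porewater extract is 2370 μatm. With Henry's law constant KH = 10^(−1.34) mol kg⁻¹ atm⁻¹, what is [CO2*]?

[CO2*] = 108 μmol/kg

KH = 10^(−1.34) = 4.571×10^-2 mol kg⁻¹ atm⁻¹
[CO2*] = KH · pCO2 = 4.571×10^-2 × 2370×10^-6 atm = 1.08×10^-4 mol/kg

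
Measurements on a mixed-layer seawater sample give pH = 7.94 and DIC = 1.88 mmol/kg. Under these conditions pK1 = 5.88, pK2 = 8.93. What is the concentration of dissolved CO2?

[CO2*] = 14.7 μmol/kg

α₀ = 1 / (1 + K1/[H⁺] + K1K2/[H⁺]²) = 1 / (1 + 10^+2.06 + 10^+1.07)
   = 1 / (1 + 114.82 + 11.749) = 1/127.56 = 0.007839
[CO2*] = α₀ × DIC = 0.007839 × 1.88 = 0.0147 mmol/kg = 14.7 μmol/kg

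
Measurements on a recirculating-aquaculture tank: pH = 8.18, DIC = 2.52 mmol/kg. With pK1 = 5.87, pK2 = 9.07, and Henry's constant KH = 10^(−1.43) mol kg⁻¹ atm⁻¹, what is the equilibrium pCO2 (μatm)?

α₀ = 1 / (1 + K1/[H⁺] + K1K2/[H⁺]²) = 1 / (1 + 10^+2.31 + 10^+1.42)
   = 1 / (1 + 204.17 + 26.303) = 1/231.48 = 0.004320
[CO2*] = α₀ × DIC = 0.004320 × 2.52 = 0.01089 mmol/kg = 10.89 μmol/kg
pCO2 = [CO2*]/KH = 1.089×10^-5 / 3.715×10^-2 = 293 μatm

pCO2 = 293 μatm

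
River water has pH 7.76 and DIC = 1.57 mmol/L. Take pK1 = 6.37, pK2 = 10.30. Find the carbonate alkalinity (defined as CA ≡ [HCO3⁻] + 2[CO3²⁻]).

CA = [HCO3⁻] + 2[CO3²⁻] = (α₁ + 2α₂)·DIC
At pH 7.76: [H⁺]/K1 = 10^-1.39 = 0.040738, K2/[H⁺] = 10^-2.54 = 0.0028840
α₁ = 1/(1 + 0.040738 + 0.0028840) = 1/1.0436 = 0.9582; α₂ = α₁·K2/[H⁺] = 0.002763
α₁ + 2α₂ = 0.9637
CA = 0.9637 × 1.57 = 1.51 mmol/L

CA = 1.51 mmol/L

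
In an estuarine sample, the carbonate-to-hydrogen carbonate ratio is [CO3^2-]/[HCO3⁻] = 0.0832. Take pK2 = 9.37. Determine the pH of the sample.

pH = 8.29

From K2 = [H⁺][CO3^2-]/[HCO3⁻]:  pH = pK2 + log₁₀([CO3^2-]/[HCO3⁻])
log₁₀(0.0832) = -1.080
pH = 9.37 + (-1.080) = 8.29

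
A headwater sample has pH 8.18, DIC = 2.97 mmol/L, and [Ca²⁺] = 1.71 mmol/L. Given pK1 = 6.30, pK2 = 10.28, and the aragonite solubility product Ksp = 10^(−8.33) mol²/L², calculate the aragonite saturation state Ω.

Ω = 8.45

α₂ = 1 / (1 + [H⁺]/K2 + [H⁺]²/(K1K2)) = 1 / (1 + 10^+2.10 + 10^+0.22)
   = 1 / (1 + 125.89 + 1.6596) = 1/128.55 = 0.007779
[CO3²⁻] = α₂ × DIC = 0.007779 × 2.97 = 0.02310 mmol/L
Ksp = 10^(−8.33) = 4.677×10^-9
Ω = [Ca²⁺][CO3²⁻]/Ksp = (1.71×10^-3)(2.310×10^-5) / 4.677×10^-9 = 8.45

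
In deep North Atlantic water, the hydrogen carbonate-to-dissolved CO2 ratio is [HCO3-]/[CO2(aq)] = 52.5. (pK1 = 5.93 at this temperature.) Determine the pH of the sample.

pH = 7.65

From K1 = [H⁺][HCO3-]/[CO2(aq)]:  pH = pK1 + log₁₀([HCO3-]/[CO2(aq)])
log₁₀(52.5) = +1.720
pH = 5.93 + (+1.720) = 7.65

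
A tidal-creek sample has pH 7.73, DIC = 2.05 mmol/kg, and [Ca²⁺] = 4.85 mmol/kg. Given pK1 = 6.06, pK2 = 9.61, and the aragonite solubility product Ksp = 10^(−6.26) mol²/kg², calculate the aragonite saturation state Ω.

α₂ = 1 / (1 + [H⁺]/K2 + [H⁺]²/(K1K2)) = 1 / (1 + 10^+1.88 + 10^+0.21)
   = 1 / (1 + 75.858 + 1.6218) = 1/78.480 = 0.01274
[CO3²⁻] = α₂ × DIC = 0.01274 × 2.05 = 0.02612 mmol/kg
Ksp = 10^(−6.26) = 5.495×10^-7
Ω = [Ca²⁺][CO3²⁻]/Ksp = (4.85×10^-3)(2.612×10^-5) / 5.495×10^-7 = 0.231

Ω = 0.231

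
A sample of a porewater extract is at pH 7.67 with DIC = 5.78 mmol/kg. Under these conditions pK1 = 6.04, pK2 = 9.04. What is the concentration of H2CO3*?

α₀ = 1 / (1 + K1/[H⁺] + K1K2/[H⁺]²) = 1 / (1 + 10^+1.63 + 10^+0.26)
   = 1 / (1 + 42.658 + 1.8197) = 1/45.478 = 0.02199
[CO2*] = α₀ × DIC = 0.02199 × 5.78 = 0.127 mmol/kg

[CO2*] = 0.127 mmol/kg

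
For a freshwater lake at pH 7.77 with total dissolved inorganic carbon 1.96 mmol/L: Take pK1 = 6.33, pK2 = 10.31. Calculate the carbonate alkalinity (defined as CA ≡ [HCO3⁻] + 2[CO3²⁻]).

CA = [HCO3⁻] + 2[CO3²⁻] = (α₁ + 2α₂)·DIC
At pH 7.77: [H⁺]/K1 = 10^-1.44 = 0.036308, K2/[H⁺] = 10^-2.54 = 0.0028840
α₁ = 1/(1 + 0.036308 + 0.0028840) = 1/1.0392 = 0.9623; α₂ = α₁·K2/[H⁺] = 0.002775
α₁ + 2α₂ = 0.9678
CA = 0.9678 × 1.96 = 1.90 mmol/L

CA = 1.90 mmol/L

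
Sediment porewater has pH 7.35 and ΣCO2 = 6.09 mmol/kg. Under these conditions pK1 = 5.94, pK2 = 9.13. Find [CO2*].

[CO2*] = 0.224 mmol/kg

α₀ = 1 / (1 + K1/[H⁺] + K1K2/[H⁺]²) = 1 / (1 + 10^+1.41 + 10^-0.37)
   = 1 / (1 + 25.704 + 0.42658) = 1/27.131 = 0.03686
[CO2*] = α₀ × DIC = 0.03686 × 6.09 = 0.224 mmol/kg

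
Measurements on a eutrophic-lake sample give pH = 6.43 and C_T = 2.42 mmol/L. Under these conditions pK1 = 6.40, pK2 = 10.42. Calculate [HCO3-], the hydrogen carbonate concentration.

[HCO3⁻] = 1.25 mmol/L

α₁ = 1 / (1 + [H⁺]/K1 + K2/[H⁺]) = 1 / (1 + 10^-0.03 + 10^-3.99)
   = 1 / (1 + 0.93325 + 0.00010233) = 1/1.9334 = 0.5172
[HCO3⁻] = α₁ × DIC = 0.5172 × 2.42 = 1.25 mmol/L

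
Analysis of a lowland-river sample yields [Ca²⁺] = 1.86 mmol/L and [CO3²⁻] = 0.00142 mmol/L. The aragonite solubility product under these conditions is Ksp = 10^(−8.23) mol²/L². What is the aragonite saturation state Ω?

Ω = 0.449

Ksp = 10^(−8.23) = 5.888×10^-9
Ω = [Ca²⁺][CO3²⁻]/Ksp = (1.86×10^-3)(0.00142×10^-3) / 5.888×10^-9 = 0.449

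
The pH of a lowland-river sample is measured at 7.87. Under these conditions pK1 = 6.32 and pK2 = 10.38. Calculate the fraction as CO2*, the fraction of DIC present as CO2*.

α₀ = 1 / (1 + K1/[H⁺] + K1K2/[H⁺]²) = 1 / (1 + 10^+1.55 + 10^-0.96)
   = 1 / (1 + 35.481 + 0.10965) = 1/36.591 = 0.02733

α₀ = 0.0273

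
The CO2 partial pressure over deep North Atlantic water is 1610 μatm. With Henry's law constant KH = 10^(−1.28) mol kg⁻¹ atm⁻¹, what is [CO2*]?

[CO2*] = 84.5 μmol/kg

KH = 10^(−1.28) = 5.248×10^-2 mol kg⁻¹ atm⁻¹
[CO2*] = KH · pCO2 = 5.248×10^-2 × 1610×10^-6 atm = 8.45×10^-5 mol/kg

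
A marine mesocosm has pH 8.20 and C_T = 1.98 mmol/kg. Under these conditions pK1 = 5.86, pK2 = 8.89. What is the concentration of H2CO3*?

[CO2*] = 7.49 μmol/kg

α₀ = 1 / (1 + K1/[H⁺] + K1K2/[H⁺]²) = 1 / (1 + 10^+2.34 + 10^+1.65)
   = 1 / (1 + 218.78 + 44.668) = 1/264.44 = 0.003782
[CO2*] = α₀ × DIC = 0.003782 × 1.98 = 0.00749 mmol/kg = 7.49 μmol/kg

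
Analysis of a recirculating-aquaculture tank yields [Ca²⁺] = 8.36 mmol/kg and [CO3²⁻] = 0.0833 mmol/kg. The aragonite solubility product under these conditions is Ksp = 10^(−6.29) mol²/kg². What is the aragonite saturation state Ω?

Ω = 1.36

Ksp = 10^(−6.29) = 5.129×10^-7
Ω = [Ca²⁺][CO3²⁻]/Ksp = (8.36×10^-3)(0.0833×10^-3) / 5.129×10^-7 = 1.36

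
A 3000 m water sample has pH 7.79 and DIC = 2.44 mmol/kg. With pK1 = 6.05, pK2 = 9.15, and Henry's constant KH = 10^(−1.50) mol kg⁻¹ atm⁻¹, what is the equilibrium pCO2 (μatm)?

pCO2 = 1320 μatm

α₀ = 1 / (1 + K1/[H⁺] + K1K2/[H⁺]²) = 1 / (1 + 10^+1.74 + 10^+0.38)
   = 1 / (1 + 54.954 + 2.3988) = 1/58.353 = 0.01714
[CO2*] = α₀ × DIC = 0.01714 × 2.44 = 0.04181 mmol/kg
pCO2 = [CO2*]/KH = 4.181×10^-5 / 3.162×10^-2 = 1320 μatm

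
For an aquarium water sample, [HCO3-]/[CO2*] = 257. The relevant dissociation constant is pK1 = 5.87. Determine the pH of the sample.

pH = 8.28

From K1 = [H⁺][HCO3-]/[CO2*]:  pH = pK1 + log₁₀([HCO3-]/[CO2*])
log₁₀(257) = +2.410
pH = 5.87 + (+2.410) = 8.28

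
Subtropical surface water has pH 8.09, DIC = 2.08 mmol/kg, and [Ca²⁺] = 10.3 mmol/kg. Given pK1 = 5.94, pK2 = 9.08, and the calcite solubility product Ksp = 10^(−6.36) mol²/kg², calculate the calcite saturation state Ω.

α₂ = 1 / (1 + [H⁺]/K2 + [H⁺]²/(K1K2)) = 1 / (1 + 10^+0.99 + 10^-1.16)
   = 1 / (1 + 9.7724 + 0.069183) = 1/10.842 = 0.09224
[CO3²⁻] = α₂ × DIC = 0.09224 × 2.08 = 0.1919 mmol/kg
Ksp = 10^(−6.36) = 4.365×10^-7
Ω = [Ca²⁺][CO3²⁻]/Ksp = (10.3×10^-3)(1.919×10^-4) / 4.365×10^-7 = 4.53

Ω = 4.53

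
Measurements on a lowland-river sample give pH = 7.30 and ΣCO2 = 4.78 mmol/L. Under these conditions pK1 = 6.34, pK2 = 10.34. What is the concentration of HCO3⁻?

[HCO3⁻] = 4.30 mmol/L

α₁ = 1 / (1 + [H⁺]/K1 + K2/[H⁺]) = 1 / (1 + 10^-0.96 + 10^-3.04)
   = 1 / (1 + 0.10965 + 0.00091201) = 1/1.1106 = 0.9004
[HCO3⁻] = α₁ × DIC = 0.9004 × 4.78 = 4.30 mmol/L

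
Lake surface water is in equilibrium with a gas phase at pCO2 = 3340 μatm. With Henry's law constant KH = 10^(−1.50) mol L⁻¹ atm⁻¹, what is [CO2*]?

[CO2*] = 106 μmol/L

KH = 10^(−1.50) = 3.162×10^-2 mol L⁻¹ atm⁻¹
[CO2*] = KH · pCO2 = 3.162×10^-2 × 3340×10^-6 atm = 1.06×10^-4 mol/L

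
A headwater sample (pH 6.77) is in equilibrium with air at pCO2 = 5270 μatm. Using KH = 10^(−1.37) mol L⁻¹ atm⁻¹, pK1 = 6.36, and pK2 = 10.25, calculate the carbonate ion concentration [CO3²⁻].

[CO2*] = KH · pCO2 = 10^(−1.37) × 5270×10^-6 = 2.248×10^-4 mol/L
α₀ = 1/(1 + K1/[H⁺] + K1K2/[H⁺]²) = 1/(1 + 10^+0.41 + 10^-3.07) = 0.2800
DIC = [CO2*]/α₀ = 2.248×10^-4 / 0.2800 = 0.8028 mmol/L
[CO3²⁻] = α₂·DIC; α₂ = 0.0002383, so [CO3²⁻] = 0.0002383 × 0.8028 = 0.000191 mmol/L = 0.191 μmol/L

[CO3²⁻] = 0.191 μmol/L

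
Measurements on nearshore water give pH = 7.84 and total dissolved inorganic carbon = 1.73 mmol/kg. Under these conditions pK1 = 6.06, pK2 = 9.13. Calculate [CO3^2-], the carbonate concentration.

α₂ = 1 / (1 + [H⁺]/K2 + [H⁺]²/(K1K2)) = 1 / (1 + 10^+1.29 + 10^-0.49)
   = 1 / (1 + 19.498 + 0.32359) = 1/20.822 = 0.04803
[CO3²⁻] = α₂ × DIC = 0.04803 × 1.73 = 0.0831 mmol/kg

[CO3²⁻] = 0.0831 mmol/kg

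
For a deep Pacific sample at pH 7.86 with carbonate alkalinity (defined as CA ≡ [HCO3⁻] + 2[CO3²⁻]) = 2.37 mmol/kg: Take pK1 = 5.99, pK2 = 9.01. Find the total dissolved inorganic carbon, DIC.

DIC = 2.25 mmol/kg

CA = [HCO3⁻] + 2[CO3²⁻] = (α₁ + 2α₂)·DIC
At pH 7.86: [H⁺]/K1 = 10^-1.87 = 0.013490, K2/[H⁺] = 10^-1.15 = 0.070795
α₁ = 1/(1 + 0.013490 + 0.070795) = 1/1.0843 = 0.9223; α₂ = α₁·K2/[H⁺] = 0.06529
α₁ + 2α₂ = 1.0529
DIC = CA / (α₁ + 2α₂) = 2.37 / 1.0529 = 2.25 mmol/kg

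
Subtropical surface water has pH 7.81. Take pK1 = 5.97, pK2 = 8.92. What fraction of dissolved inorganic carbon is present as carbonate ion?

α₂ = 0.0711

α₂ = 1 / (1 + [H⁺]/K2 + [H⁺]²/(K1K2)) = 1 / (1 + 10^+1.11 + 10^-0.73)
   = 1 / (1 + 12.882 + 0.18621) = 1/14.069 = 0.07108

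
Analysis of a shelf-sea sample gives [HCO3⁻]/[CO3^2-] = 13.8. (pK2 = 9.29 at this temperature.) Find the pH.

pH = 8.15

From K2 = [H⁺][CO3^2-]/[HCO3⁻]:  pH = pK2 − log₁₀([HCO3⁻]/[CO3^2-])
log₁₀(13.8) = +1.140
pH = 9.29 − (+1.140) = 8.15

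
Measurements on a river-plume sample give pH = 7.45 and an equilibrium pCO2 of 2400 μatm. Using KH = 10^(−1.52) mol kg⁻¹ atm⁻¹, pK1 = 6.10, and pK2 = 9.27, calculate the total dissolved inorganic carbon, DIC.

[CO2*] = KH · pCO2 = 10^(−1.52) × 2400×10^-6 = 7.248×10^-5 mol/kg
α₀ = 1/(1 + K1/[H⁺] + K1K2/[H⁺]²) = 1/(1 + 10^+1.35 + 10^-0.47) = 0.04215
DIC = [CO2*]/α₀ = 7.248×10^-5 / 0.04215 = 1.72 mmol/kg

DIC = 1.72 mmol/kg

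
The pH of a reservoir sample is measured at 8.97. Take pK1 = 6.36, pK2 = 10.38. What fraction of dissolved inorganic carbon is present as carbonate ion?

α₂ = 1 / (1 + [H⁺]/K2 + [H⁺]²/(K1K2)) = 1 / (1 + 10^+1.41 + 10^-1.20)
   = 1 / (1 + 25.704 + 0.063096) = 1/26.767 = 0.03736

α₂ = 0.0374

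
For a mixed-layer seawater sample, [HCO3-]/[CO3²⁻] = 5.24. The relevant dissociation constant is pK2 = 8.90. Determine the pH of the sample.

pH = 8.18

From K2 = [H⁺][CO3²⁻]/[HCO3-]:  pH = pK2 − log₁₀([HCO3-]/[CO3²⁻])
log₁₀(5.24) = +0.719
pH = 8.90 − (+0.719) = 8.18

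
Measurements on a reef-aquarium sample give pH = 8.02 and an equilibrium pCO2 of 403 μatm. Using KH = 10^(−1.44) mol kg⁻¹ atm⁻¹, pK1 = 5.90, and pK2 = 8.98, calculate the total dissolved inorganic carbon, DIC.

DIC = 2.16 mmol/kg

[CO2*] = KH · pCO2 = 10^(−1.44) × 403×10^-6 = 1.463×10^-5 mol/kg
α₀ = 1/(1 + K1/[H⁺] + K1K2/[H⁺]²) = 1/(1 + 10^+2.12 + 10^+1.16) = 0.006790
DIC = [CO2*]/α₀ = 1.463×10^-5 / 0.006790 = 2.16 mmol/kg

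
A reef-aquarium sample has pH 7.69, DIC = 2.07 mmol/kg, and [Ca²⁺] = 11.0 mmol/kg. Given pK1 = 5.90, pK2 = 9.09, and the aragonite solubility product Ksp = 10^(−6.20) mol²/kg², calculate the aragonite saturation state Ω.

Ω = 1.36

α₂ = 1 / (1 + [H⁺]/K2 + [H⁺]²/(K1K2)) = 1 / (1 + 10^+1.40 + 10^-0.39)
   = 1 / (1 + 25.119 + 0.40738) = 1/26.526 = 0.03770
[CO3²⁻] = α₂ × DIC = 0.03770 × 2.07 = 0.07804 mmol/kg
Ksp = 10^(−6.20) = 6.310×10^-7
Ω = [Ca²⁺][CO3²⁻]/Ksp = (11.0×10^-3)(7.804×10^-5) / 6.310×10^-7 = 1.36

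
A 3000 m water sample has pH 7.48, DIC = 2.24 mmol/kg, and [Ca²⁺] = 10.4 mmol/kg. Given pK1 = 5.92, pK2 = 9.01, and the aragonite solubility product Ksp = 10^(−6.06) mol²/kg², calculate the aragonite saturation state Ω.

α₂ = 1 / (1 + [H⁺]/K2 + [H⁺]²/(K1K2)) = 1 / (1 + 10^+1.53 + 10^-0.03)
   = 1 / (1 + 33.884 + 0.93325) = 1/35.818 = 0.02792
[CO3²⁻] = α₂ × DIC = 0.02792 × 2.24 = 0.06254 mmol/kg
Ksp = 10^(−6.06) = 8.710×10^-7
Ω = [Ca²⁺][CO3²⁻]/Ksp = (10.4×10^-3)(6.254×10^-5) / 8.710×10^-7 = 0.747

Ω = 0.747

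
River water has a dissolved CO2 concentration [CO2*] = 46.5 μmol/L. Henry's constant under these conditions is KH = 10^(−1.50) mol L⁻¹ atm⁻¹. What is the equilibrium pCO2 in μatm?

pCO2 = 1470 μatm

KH = 10^(−1.50) = 3.162×10^-2 mol L⁻¹ atm⁻¹
pCO2 = [CO2*]/KH = 46.5×10^-6 / 3.162×10^-2 = 1.47×10^-3 atm = 1470 μatm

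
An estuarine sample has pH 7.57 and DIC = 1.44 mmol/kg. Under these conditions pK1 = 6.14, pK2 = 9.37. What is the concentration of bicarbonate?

α₁ = 1 / (1 + [H⁺]/K1 + K2/[H⁺]) = 1 / (1 + 10^-1.43 + 10^-1.80)
   = 1 / (1 + 0.037154 + 0.015849) = 1/1.0530 = 0.9497
[HCO3⁻] = α₁ × DIC = 0.9497 × 1.44 = 1.37 mmol/kg

[HCO3⁻] = 1.37 mmol/kg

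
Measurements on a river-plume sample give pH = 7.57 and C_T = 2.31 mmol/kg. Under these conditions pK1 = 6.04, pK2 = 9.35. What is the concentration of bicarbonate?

[HCO3⁻] = 2.21 mmol/kg

α₁ = 1 / (1 + [H⁺]/K1 + K2/[H⁺]) = 1 / (1 + 10^-1.53 + 10^-1.78)
   = 1 / (1 + 0.029512 + 0.016596) = 1/1.0461 = 0.9559
[HCO3⁻] = α₁ × DIC = 0.9559 × 2.31 = 2.21 mmol/kg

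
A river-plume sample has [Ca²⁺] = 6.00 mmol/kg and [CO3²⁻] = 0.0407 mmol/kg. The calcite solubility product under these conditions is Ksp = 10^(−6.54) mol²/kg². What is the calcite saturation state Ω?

Ω = 0.847

Ksp = 10^(−6.54) = 2.884×10^-7
Ω = [Ca²⁺][CO3²⁻]/Ksp = (6.00×10^-3)(0.0407×10^-3) / 2.884×10^-7 = 0.847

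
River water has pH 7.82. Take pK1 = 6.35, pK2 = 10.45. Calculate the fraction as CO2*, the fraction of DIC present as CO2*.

α₀ = 0.0327

α₀ = 1 / (1 + K1/[H⁺] + K1K2/[H⁺]²) = 1 / (1 + 10^+1.47 + 10^-1.16)
   = 1 / (1 + 29.512 + 0.069183) = 1/30.581 = 0.03270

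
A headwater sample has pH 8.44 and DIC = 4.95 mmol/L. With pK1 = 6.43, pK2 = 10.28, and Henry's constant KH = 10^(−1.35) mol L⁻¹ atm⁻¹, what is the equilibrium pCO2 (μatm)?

α₀ = 1 / (1 + K1/[H⁺] + K1K2/[H⁺]²) = 1 / (1 + 10^+2.01 + 10^+0.17)
   = 1 / (1 + 102.33 + 1.4791) = 1/104.81 = 0.009541
[CO2*] = α₀ × DIC = 0.009541 × 4.95 = 0.04723 mmol/L
pCO2 = [CO2*]/KH = 4.723×10^-5 / 4.467×10^-2 = 1060 μatm

pCO2 = 1060 μatm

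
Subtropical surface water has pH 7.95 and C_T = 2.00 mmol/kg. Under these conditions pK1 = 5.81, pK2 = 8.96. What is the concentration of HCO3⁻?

α₁ = 1 / (1 + [H⁺]/K1 + K2/[H⁺]) = 1 / (1 + 10^-2.14 + 10^-1.01)
   = 1 / (1 + 0.0072444 + 0.097724) = 1/1.1050 = 0.9050
[HCO3⁻] = α₁ × DIC = 0.9050 × 2.00 = 1.81 mmol/kg

[HCO3⁻] = 1.81 mmol/kg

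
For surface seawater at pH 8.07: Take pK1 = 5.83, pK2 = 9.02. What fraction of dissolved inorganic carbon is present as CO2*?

α₀ = 0.00515

α₀ = 1 / (1 + K1/[H⁺] + K1K2/[H⁺]²) = 1 / (1 + 10^+2.24 + 10^+1.29)
   = 1 / (1 + 173.78 + 19.498) = 1/194.28 = 0.005147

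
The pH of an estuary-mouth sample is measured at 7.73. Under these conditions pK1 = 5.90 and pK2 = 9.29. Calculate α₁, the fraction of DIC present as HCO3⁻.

α₁ = 1 / (1 + [H⁺]/K1 + K2/[H⁺]) = 1 / (1 + 10^-1.83 + 10^-1.56)
   = 1 / (1 + 0.014791 + 0.027542) = 1/1.0423 = 0.9594

α₁ = 0.959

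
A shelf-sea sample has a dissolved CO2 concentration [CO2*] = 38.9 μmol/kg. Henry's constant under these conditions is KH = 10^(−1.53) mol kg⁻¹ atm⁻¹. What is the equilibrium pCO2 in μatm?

KH = 10^(−1.53) = 2.951×10^-2 mol kg⁻¹ atm⁻¹
pCO2 = [CO2*]/KH = 38.9×10^-6 / 2.951×10^-2 = 1.32×10^-3 atm = 1320 μatm

pCO2 = 1320 μatm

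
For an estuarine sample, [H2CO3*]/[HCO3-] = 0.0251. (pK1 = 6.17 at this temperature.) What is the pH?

pH = 7.77

From K1 = [H⁺][HCO3-]/[H2CO3*]:  pH = pK1 − log₁₀([H2CO3*]/[HCO3-])
log₁₀(0.0251) = -1.600
pH = 6.17 − (-1.600) = 7.77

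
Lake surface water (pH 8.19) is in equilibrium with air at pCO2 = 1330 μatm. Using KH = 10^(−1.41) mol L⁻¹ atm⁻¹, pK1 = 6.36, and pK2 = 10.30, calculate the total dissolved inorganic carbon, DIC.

[CO2*] = KH · pCO2 = 10^(−1.41) × 1330×10^-6 = 5.174×10^-5 mol/L
α₀ = 1/(1 + K1/[H⁺] + K1K2/[H⁺]²) = 1/(1 + 10^+1.83 + 10^-0.28) = 0.01446
DIC = [CO2*]/α₀ = 5.174×10^-5 / 0.01446 = 3.58 mmol/L

DIC = 3.58 mmol/L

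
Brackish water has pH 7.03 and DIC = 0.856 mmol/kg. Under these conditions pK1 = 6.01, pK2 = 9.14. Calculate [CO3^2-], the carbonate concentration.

[CO3²⁻] = 6.02 μmol/kg

α₂ = 1 / (1 + [H⁺]/K2 + [H⁺]²/(K1K2)) = 1 / (1 + 10^+2.11 + 10^+1.09)
   = 1 / (1 + 128.82 + 12.303) = 1/142.13 = 0.007036
[CO3²⁻] = α₂ × DIC = 0.007036 × 0.856 = 0.00602 mmol/kg = 6.02 μmol/kg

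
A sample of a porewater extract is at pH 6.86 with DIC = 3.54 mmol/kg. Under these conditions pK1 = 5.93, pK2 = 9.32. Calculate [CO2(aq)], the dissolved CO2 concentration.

α₀ = 1 / (1 + K1/[H⁺] + K1K2/[H⁺]²) = 1 / (1 + 10^+0.93 + 10^-1.53)
   = 1 / (1 + 8.5114 + 0.029512) = 1/9.5409 = 0.1048
[CO2*] = α₀ × DIC = 0.1048 × 3.54 = 0.371 mmol/kg

[CO2*] = 0.371 mmol/kg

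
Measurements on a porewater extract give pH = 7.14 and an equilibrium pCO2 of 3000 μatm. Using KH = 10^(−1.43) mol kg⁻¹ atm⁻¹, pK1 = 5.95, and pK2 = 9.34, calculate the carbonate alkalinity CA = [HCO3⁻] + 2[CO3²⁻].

CA = 1.75 mmol/kg

[CO2*] = KH · pCO2 = 10^(−1.43) × 3000×10^-6 = 1.115×10^-4 mol/kg
α₀ = 1/(1 + K1/[H⁺] + K1K2/[H⁺]²) = 1/(1 + 10^+1.19 + 10^-1.01) = 0.06029
DIC = [CO2*]/α₀ = 1.115×10^-4 / 0.06029 = 1.849 mmol/kg
CA = (α₁ + 2α₂)·DIC = (0.9338 + 2×0.005892) × 1.849 = 1.75 mmol/kg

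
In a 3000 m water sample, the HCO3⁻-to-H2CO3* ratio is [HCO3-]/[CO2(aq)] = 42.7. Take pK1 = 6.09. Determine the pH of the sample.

pH = 7.72

From K1 = [H⁺][HCO3-]/[CO2(aq)]:  pH = pK1 + log₁₀([HCO3-]/[CO2(aq)])
log₁₀(42.7) = +1.630
pH = 6.09 + (+1.630) = 7.72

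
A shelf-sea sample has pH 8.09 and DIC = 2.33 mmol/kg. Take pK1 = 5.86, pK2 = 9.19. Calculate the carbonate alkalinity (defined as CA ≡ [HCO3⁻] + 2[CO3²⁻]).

CA = 2.49 mmol/kg

CA = [HCO3⁻] + 2[CO3²⁻] = (α₁ + 2α₂)·DIC
At pH 8.09: [H⁺]/K1 = 10^-2.23 = 0.0058884, K2/[H⁺] = 10^-1.10 = 0.079433
α₁ = 1/(1 + 0.0058884 + 0.079433) = 1/1.0853 = 0.9214; α₂ = α₁·K2/[H⁺] = 0.07319
α₁ + 2α₂ = 1.0678
CA = 1.0678 × 2.33 = 2.49 mmol/kg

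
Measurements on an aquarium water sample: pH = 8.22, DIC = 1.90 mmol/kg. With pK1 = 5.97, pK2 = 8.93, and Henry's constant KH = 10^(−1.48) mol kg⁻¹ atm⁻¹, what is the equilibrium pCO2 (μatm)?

α₀ = 1 / (1 + K1/[H⁺] + K1K2/[H⁺]²) = 1 / (1 + 10^+2.25 + 10^+1.54)
   = 1 / (1 + 177.83 + 34.674) = 1/213.50 = 0.004684
[CO2*] = α₀ × DIC = 0.004684 × 1.90 = 0.008899 mmol/kg = 8.899 μmol/kg
pCO2 = [CO2*]/KH = 8.899×10^-6 / 3.311×10^-2 = 269 μatm

pCO2 = 269 μatm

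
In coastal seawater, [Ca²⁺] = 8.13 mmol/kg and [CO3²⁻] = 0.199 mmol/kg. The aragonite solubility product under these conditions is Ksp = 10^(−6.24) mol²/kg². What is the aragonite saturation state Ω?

Ksp = 10^(−6.24) = 5.754×10^-7
Ω = [Ca²⁺][CO3²⁻]/Ksp = (8.13×10^-3)(0.199×10^-3) / 5.754×10^-7 = 2.81

Ω = 2.81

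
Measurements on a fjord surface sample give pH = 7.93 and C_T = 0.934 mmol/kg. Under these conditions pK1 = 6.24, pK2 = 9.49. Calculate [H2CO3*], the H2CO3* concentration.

[CO2*] = 18.2 μmol/kg

α₀ = 1 / (1 + K1/[H⁺] + K1K2/[H⁺]²) = 1 / (1 + 10^+1.69 + 10^+0.13)
   = 1 / (1 + 48.978 + 1.3490) = 1/51.327 = 0.01948
[CO2*] = α₀ × DIC = 0.01948 × 0.934 = 0.0182 mmol/kg = 18.2 μmol/kg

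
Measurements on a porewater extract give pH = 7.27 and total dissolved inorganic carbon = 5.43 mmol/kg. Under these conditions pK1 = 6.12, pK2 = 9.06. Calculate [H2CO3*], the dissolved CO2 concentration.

α₀ = 1 / (1 + K1/[H⁺] + K1K2/[H⁺]²) = 1 / (1 + 10^+1.15 + 10^-0.64)
   = 1 / (1 + 14.125 + 0.22909) = 1/15.354 = 0.06513
[CO2*] = α₀ × DIC = 0.06513 × 5.43 = 0.354 mmol/kg

[CO2*] = 0.354 mmol/kg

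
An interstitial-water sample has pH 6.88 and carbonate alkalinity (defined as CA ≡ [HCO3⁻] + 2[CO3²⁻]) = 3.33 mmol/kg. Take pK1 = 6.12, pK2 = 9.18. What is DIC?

CA = [HCO3⁻] + 2[CO3²⁻] = (α₁ + 2α₂)·DIC
At pH 6.88: [H⁺]/K1 = 10^-0.76 = 0.17378, K2/[H⁺] = 10^-2.30 = 0.0050119
α₁ = 1/(1 + 0.17378 + 0.0050119) = 1/1.1788 = 0.8483; α₂ = α₁·K2/[H⁺] = 0.004252
α₁ + 2α₂ = 0.8568
DIC = CA / (α₁ + 2α₂) = 3.33 / 0.8568 = 3.89 mmol/kg

DIC = 3.89 mmol/kg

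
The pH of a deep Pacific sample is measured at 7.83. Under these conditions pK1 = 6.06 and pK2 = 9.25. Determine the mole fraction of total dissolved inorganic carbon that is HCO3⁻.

α₁ = 0.948

α₁ = 1 / (1 + [H⁺]/K1 + K2/[H⁺]) = 1 / (1 + 10^-1.77 + 10^-1.42)
   = 1 / (1 + 0.016982 + 0.038019) = 1/1.0550 = 0.9479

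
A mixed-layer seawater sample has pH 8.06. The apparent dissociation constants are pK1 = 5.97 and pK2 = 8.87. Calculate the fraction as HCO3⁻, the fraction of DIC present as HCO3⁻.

α₁ = 0.860

α₁ = 1 / (1 + [H⁺]/K1 + K2/[H⁺]) = 1 / (1 + 10^-2.09 + 10^-0.81)
   = 1 / (1 + 0.0081283 + 0.15488) = 1/1.1630 = 0.8598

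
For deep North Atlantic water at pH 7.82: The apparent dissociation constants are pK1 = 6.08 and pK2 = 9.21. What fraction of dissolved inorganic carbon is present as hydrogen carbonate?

α₁ = 0.944

α₁ = 1 / (1 + [H⁺]/K1 + K2/[H⁺]) = 1 / (1 + 10^-1.74 + 10^-1.39)
   = 1 / (1 + 0.018197 + 0.040738) = 1/1.0589 = 0.9443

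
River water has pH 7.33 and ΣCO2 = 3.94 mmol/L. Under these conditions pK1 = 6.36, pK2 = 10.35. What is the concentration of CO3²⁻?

α₂ = 1 / (1 + [H⁺]/K2 + [H⁺]²/(K1K2)) = 1 / (1 + 10^+3.02 + 10^+2.05)
   = 1 / (1 + 1047.1 + 112.20) = 1/1160.3 = 0.0008618
[CO3²⁻] = α₂ × DIC = 0.0008618 × 3.94 = 0.00340 mmol/L = 3.40 μmol/L

[CO3²⁻] = 3.40 μmol/L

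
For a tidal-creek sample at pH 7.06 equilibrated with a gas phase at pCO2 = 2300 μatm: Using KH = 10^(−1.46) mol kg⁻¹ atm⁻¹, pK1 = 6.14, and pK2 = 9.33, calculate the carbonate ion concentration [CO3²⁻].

[CO3²⁻] = 3.56 μmol/kg

[CO2*] = KH · pCO2 = 10^(−1.46) × 2300×10^-6 = 7.975×10^-5 mol/kg
α₀ = 1/(1 + K1/[H⁺] + K1K2/[H⁺]²) = 1/(1 + 10^+0.92 + 10^-1.35) = 0.1068
DIC = [CO2*]/α₀ = 7.975×10^-5 / 0.1068 = 0.7466 mmol/kg
[CO3²⁻] = α₂·DIC; α₂ = 0.004771, so [CO3²⁻] = 0.004771 × 0.7466 = 0.00356 mmol/kg = 3.56 μmol/kg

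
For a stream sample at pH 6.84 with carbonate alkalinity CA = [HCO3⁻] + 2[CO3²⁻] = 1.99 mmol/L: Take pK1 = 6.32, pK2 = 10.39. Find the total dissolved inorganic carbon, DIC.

CA = [HCO3⁻] + 2[CO3²⁻] = (α₁ + 2α₂)·DIC
At pH 6.84: [H⁺]/K1 = 10^-0.52 = 0.30200, K2/[H⁺] = 10^-3.55 = 0.00028184
α₁ = 1/(1 + 0.30200 + 0.00028184) = 1/1.3023 = 0.7679; α₂ = α₁·K2/[H⁺] = 0.0002164
α₁ + 2α₂ = 0.7683
DIC = CA / (α₁ + 2α₂) = 1.99 / 0.7683 = 2.59 mmol/L

DIC = 2.59 mmol/L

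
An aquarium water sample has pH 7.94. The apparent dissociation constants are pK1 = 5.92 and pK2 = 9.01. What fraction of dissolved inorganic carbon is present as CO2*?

α₀ = 1 / (1 + K1/[H⁺] + K1K2/[H⁺]²) = 1 / (1 + 10^+2.02 + 10^+0.95)
   = 1 / (1 + 104.71 + 8.9125) = 1/114.63 = 0.008724

α₀ = 0.00872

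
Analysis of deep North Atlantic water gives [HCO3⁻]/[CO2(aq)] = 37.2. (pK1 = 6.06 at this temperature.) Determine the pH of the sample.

From K1 = [H⁺][HCO3⁻]/[CO2(aq)]:  pH = pK1 + log₁₀([HCO3⁻]/[CO2(aq)])
log₁₀(37.2) = +1.571
pH = 6.06 + (+1.571) = 7.63

pH = 7.63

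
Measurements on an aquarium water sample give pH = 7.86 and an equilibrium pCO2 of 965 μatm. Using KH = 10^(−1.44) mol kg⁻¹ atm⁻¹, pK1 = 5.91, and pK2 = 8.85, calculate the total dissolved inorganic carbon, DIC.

DIC = 3.48 mmol/kg

[CO2*] = KH · pCO2 = 10^(−1.44) × 965×10^-6 = 3.504×10^-5 mol/kg
α₀ = 1/(1 + K1/[H⁺] + K1K2/[H⁺]²) = 1/(1 + 10^+1.95 + 10^+0.96) = 0.01008
DIC = [CO2*]/α₀ = 3.504×10^-5 / 0.01008 = 3.48 mmol/kg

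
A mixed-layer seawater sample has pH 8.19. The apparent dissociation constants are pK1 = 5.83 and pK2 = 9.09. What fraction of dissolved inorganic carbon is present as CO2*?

α₀ = 0.00386

α₀ = 1 / (1 + K1/[H⁺] + K1K2/[H⁺]²) = 1 / (1 + 10^+2.36 + 10^+1.46)
   = 1 / (1 + 229.09 + 28.840) = 1/258.93 = 0.003862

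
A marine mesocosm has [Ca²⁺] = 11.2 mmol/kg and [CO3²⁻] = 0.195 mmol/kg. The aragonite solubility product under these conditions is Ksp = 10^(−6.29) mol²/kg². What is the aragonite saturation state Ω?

Ksp = 10^(−6.29) = 5.129×10^-7
Ω = [Ca²⁺][CO3²⁻]/Ksp = (11.2×10^-3)(0.195×10^-3) / 5.129×10^-7 = 4.26

Ω = 4.26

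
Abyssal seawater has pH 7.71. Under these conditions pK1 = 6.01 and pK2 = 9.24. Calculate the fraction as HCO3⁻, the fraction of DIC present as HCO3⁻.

α₁ = 0.953

α₁ = 1 / (1 + [H⁺]/K1 + K2/[H⁺]) = 1 / (1 + 10^-1.70 + 10^-1.53)
   = 1 / (1 + 0.019953 + 0.029512) = 1/1.0495 = 0.9529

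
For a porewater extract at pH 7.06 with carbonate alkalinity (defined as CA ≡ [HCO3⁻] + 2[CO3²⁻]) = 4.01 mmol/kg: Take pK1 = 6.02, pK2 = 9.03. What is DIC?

CA = [HCO3⁻] + 2[CO3²⁻] = (α₁ + 2α₂)·DIC
At pH 7.06: [H⁺]/K1 = 10^-1.04 = 0.091201, K2/[H⁺] = 10^-1.97 = 0.010715
α₁ = 1/(1 + 0.091201 + 0.010715) = 1/1.1019 = 0.9075; α₂ = α₁·K2/[H⁺] = 0.009724
α₁ + 2α₂ = 0.9270
DIC = CA / (α₁ + 2α₂) = 4.01 / 0.9270 = 4.33 mmol/kg

DIC = 4.33 mmol/kg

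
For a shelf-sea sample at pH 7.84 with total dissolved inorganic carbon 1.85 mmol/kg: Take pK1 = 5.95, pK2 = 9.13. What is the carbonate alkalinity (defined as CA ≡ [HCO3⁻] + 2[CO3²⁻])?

CA = [HCO3⁻] + 2[CO3²⁻] = (α₁ + 2α₂)·DIC
At pH 7.84: [H⁺]/K1 = 10^-1.89 = 0.012882, K2/[H⁺] = 10^-1.29 = 0.051286
α₁ = 1/(1 + 0.012882 + 0.051286) = 1/1.0642 = 0.9397; α₂ = α₁·K2/[H⁺] = 0.04819
α₁ + 2α₂ = 1.0361
CA = 1.0361 × 1.85 = 1.92 mmol/kg

CA = 1.92 mmol/kg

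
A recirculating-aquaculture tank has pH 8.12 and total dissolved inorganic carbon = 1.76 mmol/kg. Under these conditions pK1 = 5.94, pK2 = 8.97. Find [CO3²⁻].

[CO3²⁻] = 0.217 mmol/kg

α₂ = 1 / (1 + [H⁺]/K2 + [H⁺]²/(K1K2)) = 1 / (1 + 10^+0.85 + 10^-1.33)
   = 1 / (1 + 7.0795 + 0.046774) = 1/8.1262 = 0.1231
[CO3²⁻] = α₂ × DIC = 0.1231 × 1.76 = 0.217 mmol/kg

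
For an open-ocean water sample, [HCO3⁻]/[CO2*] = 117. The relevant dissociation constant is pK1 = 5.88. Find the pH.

pH = 7.95

From K1 = [H⁺][HCO3⁻]/[CO2*]:  pH = pK1 + log₁₀([HCO3⁻]/[CO2*])
log₁₀(117) = +2.068
pH = 5.88 + (+2.068) = 7.95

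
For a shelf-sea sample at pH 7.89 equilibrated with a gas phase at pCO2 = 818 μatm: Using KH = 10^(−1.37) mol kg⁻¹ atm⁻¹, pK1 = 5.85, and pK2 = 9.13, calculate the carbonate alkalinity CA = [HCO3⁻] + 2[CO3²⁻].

CA = 4.27 mmol/kg

[CO2*] = KH · pCO2 = 10^(−1.37) × 818×10^-6 = 3.489×10^-5 mol/kg
α₀ = 1/(1 + K1/[H⁺] + K1K2/[H⁺]²) = 1/(1 + 10^+2.04 + 10^+0.80) = 0.008550
DIC = [CO2*]/α₀ = 3.489×10^-5 / 0.008550 = 4.081 mmol/kg
CA = (α₁ + 2α₂)·DIC = (0.9375 + 2×0.05395) × 4.081 = 4.27 mmol/kg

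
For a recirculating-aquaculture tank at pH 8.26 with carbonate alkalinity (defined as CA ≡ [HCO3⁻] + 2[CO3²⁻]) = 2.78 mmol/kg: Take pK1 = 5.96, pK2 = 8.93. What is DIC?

DIC = 2.37 mmol/kg

CA = [HCO3⁻] + 2[CO3²⁻] = (α₁ + 2α₂)·DIC
At pH 8.26: [H⁺]/K1 = 10^-2.30 = 0.0050119, K2/[H⁺] = 10^-0.67 = 0.21380
α₁ = 1/(1 + 0.0050119 + 0.21380) = 1/1.2188 = 0.8205; α₂ = α₁·K2/[H⁺] = 0.1754
α₁ + 2α₂ = 1.1713
DIC = CA / (α₁ + 2α₂) = 2.78 / 1.1713 = 2.37 mmol/kg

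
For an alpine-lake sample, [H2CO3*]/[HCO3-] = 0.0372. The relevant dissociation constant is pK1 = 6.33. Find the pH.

From K1 = [H⁺][HCO3-]/[H2CO3*]:  pH = pK1 − log₁₀([H2CO3*]/[HCO3-])
log₁₀(0.0372) = -1.429
pH = 6.33 − (-1.429) = 7.76

pH = 7.76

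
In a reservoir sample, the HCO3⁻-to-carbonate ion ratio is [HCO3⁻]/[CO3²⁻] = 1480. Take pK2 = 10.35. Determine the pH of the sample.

pH = 7.18

From K2 = [H⁺][CO3²⁻]/[HCO3⁻]:  pH = pK2 − log₁₀([HCO3⁻]/[CO3²⁻])
log₁₀(1480) = +3.170
pH = 10.35 − (+3.170) = 7.18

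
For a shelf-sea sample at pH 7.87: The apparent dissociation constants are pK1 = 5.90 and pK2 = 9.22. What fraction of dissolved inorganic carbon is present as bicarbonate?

α₁ = 1 / (1 + [H⁺]/K1 + K2/[H⁺]) = 1 / (1 + 10^-1.97 + 10^-1.35)
   = 1 / (1 + 0.010715 + 0.044668) = 1/1.0554 = 0.9475

α₁ = 0.948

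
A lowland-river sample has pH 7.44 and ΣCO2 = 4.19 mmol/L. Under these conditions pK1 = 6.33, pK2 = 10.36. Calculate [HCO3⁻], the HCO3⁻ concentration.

[HCO3⁻] = 3.88 mmol/L

α₁ = 1 / (1 + [H⁺]/K1 + K2/[H⁺]) = 1 / (1 + 10^-1.11 + 10^-2.92)
   = 1 / (1 + 0.077625 + 0.0012023) = 1/1.0788 = 0.9269
[HCO3⁻] = α₁ × DIC = 0.9269 × 4.19 = 3.88 mmol/L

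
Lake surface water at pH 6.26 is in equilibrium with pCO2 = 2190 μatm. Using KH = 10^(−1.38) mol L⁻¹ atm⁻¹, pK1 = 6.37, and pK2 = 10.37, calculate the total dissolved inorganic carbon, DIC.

DIC = 0.162 mmol/L

[CO2*] = KH · pCO2 = 10^(−1.38) × 2190×10^-6 = 9.129×10^-5 mol/L
α₀ = 1/(1 + K1/[H⁺] + K1K2/[H⁺]²) = 1/(1 + 10^-0.11 + 10^-4.22) = 0.5630
DIC = [CO2*]/α₀ = 9.129×10^-5 / 0.5630 = 0.162 mmol/L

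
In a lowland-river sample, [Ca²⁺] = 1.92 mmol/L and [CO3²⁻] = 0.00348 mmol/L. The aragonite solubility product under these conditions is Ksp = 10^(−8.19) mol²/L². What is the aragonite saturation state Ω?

Ω = 1.03

Ksp = 10^(−8.19) = 6.457×10^-9
Ω = [Ca²⁺][CO3²⁻]/Ksp = (1.92×10^-3)(0.00348×10^-3) / 6.457×10^-9 = 1.03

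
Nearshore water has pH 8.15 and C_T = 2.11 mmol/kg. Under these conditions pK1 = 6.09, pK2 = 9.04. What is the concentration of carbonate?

α₂ = 1 / (1 + [H⁺]/K2 + [H⁺]²/(K1K2)) = 1 / (1 + 10^+0.89 + 10^-1.17)
   = 1 / (1 + 7.7625 + 0.067608) = 1/8.8301 = 0.1132
[CO3²⁻] = α₂ × DIC = 0.1132 × 2.11 = 0.239 mmol/kg

[CO3²⁻] = 0.239 mmol/kg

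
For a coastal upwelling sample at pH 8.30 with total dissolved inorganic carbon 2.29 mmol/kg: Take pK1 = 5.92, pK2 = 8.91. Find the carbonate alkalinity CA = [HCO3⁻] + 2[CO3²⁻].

CA = [HCO3⁻] + 2[CO3²⁻] = (α₁ + 2α₂)·DIC
At pH 8.30: [H⁺]/K1 = 10^-2.38 = 0.0041687, K2/[H⁺] = 10^-0.61 = 0.24547
α₁ = 1/(1 + 0.0041687 + 0.24547) = 1/1.2496 = 0.8002; α₂ = α₁·K2/[H⁺] = 0.1964
α₁ + 2α₂ = 1.1931
CA = 1.1931 × 2.29 = 2.73 mmol/kg

CA = 2.73 mmol/kg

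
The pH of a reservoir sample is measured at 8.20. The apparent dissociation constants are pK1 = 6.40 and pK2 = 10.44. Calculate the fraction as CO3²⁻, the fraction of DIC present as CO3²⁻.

α₂ = 0.00563

α₂ = 1 / (1 + [H⁺]/K2 + [H⁺]²/(K1K2)) = 1 / (1 + 10^+2.24 + 10^+0.44)
   = 1 / (1 + 173.78 + 2.7542) = 1/177.53 = 0.005633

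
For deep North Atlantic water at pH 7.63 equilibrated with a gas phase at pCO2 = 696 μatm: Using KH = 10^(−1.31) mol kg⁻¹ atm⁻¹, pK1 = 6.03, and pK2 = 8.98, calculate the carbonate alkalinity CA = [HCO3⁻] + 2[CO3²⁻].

CA = 1.48 mmol/kg

[CO2*] = KH · pCO2 = 10^(−1.31) × 696×10^-6 = 3.409×10^-5 mol/kg
α₀ = 1/(1 + K1/[H⁺] + K1K2/[H⁺]²) = 1/(1 + 10^+1.60 + 10^+0.25) = 0.02348
DIC = [CO2*]/α₀ = 3.409×10^-5 / 0.02348 = 1.452 mmol/kg
CA = (α₁ + 2α₂)·DIC = (0.9348 + 2×0.04175) × 1.452 = 1.48 mmol/kg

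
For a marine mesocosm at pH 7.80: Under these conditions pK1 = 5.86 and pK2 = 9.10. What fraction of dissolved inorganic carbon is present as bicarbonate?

α₁ = 0.942

α₁ = 1 / (1 + [H⁺]/K1 + K2/[H⁺]) = 1 / (1 + 10^-1.94 + 10^-1.30)
   = 1 / (1 + 0.011482 + 0.050119) = 1/1.0616 = 0.9420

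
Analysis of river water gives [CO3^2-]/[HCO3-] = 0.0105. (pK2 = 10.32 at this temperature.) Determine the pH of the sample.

From K2 = [H⁺][CO3^2-]/[HCO3-]:  pH = pK2 + log₁₀([CO3^2-]/[HCO3-])
log₁₀(0.0105) = -1.979
pH = 10.32 + (-1.979) = 8.34

pH = 8.34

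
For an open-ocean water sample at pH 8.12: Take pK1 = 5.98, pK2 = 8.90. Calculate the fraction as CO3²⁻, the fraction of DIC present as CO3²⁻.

α₂ = 0.141

α₂ = 1 / (1 + [H⁺]/K2 + [H⁺]²/(K1K2)) = 1 / (1 + 10^+0.78 + 10^-1.36)
   = 1 / (1 + 6.0256 + 0.043652) = 1/7.0692 = 0.1415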